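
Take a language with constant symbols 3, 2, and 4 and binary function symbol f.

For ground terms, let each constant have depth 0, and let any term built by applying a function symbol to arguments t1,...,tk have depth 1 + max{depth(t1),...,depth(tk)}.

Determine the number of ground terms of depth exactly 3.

21465

If N_k denotes the number of depth-≤k ground terms, the 3 constants give N_0 = 3, and each function symbol of arity r contributes N_{k-1}^r new terms at level k: N_k = 3 + N_{k-1}^2.
N_0 = 3
N_1 = 3 + 3^2 = 12
N_2 = 3 + 12^2 = 147
N_3 = 3 + 147^2 = 21612
Terms of depth exactly 3: N_3 − N_2 = 21612 − 147 = 21465.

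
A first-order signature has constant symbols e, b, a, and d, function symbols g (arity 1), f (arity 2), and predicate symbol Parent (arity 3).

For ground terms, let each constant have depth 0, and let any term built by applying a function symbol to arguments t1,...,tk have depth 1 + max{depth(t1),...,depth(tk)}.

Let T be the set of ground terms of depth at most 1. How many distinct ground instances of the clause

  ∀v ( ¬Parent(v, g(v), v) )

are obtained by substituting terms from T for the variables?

Ground terms of depth ≤ 1:
  Let N_k = |{terms of depth ≤ k}|. Then N_0 = 4 and N_k = 4 + N_{k-1} + N_{k-1}^2 for k ≥ 1 (one summand per function symbol, arity giving the exponent).
  N_0 = 4
  N_1 = 4 + 4 + 4^2 = 24
So there are 24 ground terms available for substitution.
The body mentions the single quantified variable v; since ground terms form a free algebra, no two substitutions collapse to the same formula.
Number of ground instances = 24.

24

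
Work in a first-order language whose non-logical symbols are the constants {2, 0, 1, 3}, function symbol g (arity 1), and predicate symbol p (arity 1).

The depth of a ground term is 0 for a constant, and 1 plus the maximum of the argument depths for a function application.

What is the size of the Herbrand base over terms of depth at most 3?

16

First count ground terms of depth ≤ 3.
Write N_k for the number of ground terms of depth ≤ k. A term of depth ≤ k is either a constant or a function symbol applied to arguments of depth ≤ k−1, so N_k = 4 + N_{k-1}.
N_0 = 4
N_1 = 4 + 4 = 8
N_2 = 4 + 8 = 12
N_3 = 4 + 12 = 16
So |H| = 16.
A ground atom is a predicate applied to a tuple of terms from H, so the count is the sum over predicates of |H|^arity:
  p: 16
Total ground atoms: 16.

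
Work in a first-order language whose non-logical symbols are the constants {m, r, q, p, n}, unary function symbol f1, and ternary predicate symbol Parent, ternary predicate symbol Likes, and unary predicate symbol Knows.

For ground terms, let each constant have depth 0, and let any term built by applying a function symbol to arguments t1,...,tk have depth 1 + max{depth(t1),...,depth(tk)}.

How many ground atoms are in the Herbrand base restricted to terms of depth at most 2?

First count ground terms of depth ≤ 2.
Count level by level. With function symbols f1/1, the terms of depth ≤ k are the 5 constants together with each function applied to depth-≤(k−1) tuples, so N_k = 5 + N_{k-1}.
N_0 = 5
N_1 = 5 + 5 = 10
N_2 = 5 + 10 = 15
So |H| = 15.
Ground atoms are formed by filling each argument slot of a predicate with a term from H, so an r-ary predicate gives |H|^r atoms:
  Parent: 15^3 = 3375;  Likes: 15^3 = 3375;  Knows: 15
Total ground atoms: 3375 + 3375 + 15 = 6765.

6765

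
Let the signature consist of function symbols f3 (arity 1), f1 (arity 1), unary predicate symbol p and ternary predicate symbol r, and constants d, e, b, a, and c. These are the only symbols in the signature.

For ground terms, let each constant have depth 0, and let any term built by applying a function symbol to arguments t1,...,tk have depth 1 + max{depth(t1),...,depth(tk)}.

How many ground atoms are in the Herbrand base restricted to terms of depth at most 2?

First count ground terms of depth ≤ 2.
Let N_k = |{terms of depth ≤ k}|. Then N_0 = 5 and N_k = 5 + N_{k-1} + N_{k-1} for k ≥ 1 (one summand per function symbol, arity giving the exponent).
N_0 = 5
N_1 = 5 + 5 + 5 = 15
N_2 = 5 + 15 + 15 = 35
So |H| = 35.
Ground atoms are formed by filling each argument slot of a predicate with a term from H, so an r-ary predicate gives |H|^r atoms:
  p: 35;  r: 35^3 = 42875
Total ground atoms: 35 + 42875 = 42910.

42910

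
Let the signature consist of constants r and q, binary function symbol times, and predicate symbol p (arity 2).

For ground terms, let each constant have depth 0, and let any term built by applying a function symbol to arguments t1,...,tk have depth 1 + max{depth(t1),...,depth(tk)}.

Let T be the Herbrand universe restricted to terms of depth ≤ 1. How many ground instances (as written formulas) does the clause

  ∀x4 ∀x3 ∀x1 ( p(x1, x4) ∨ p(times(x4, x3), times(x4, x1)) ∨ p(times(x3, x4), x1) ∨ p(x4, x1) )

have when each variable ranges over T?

216

Ground terms of depth ≤ 1:
  Let N_k count ground terms of depth at most k. Each non-constant term of depth ≤ k is some function symbol applied to depth-≤(k−1) arguments, giving N_k = 2 + N_{k-1}^2.
  N_0 = 2
  N_1 = 2 + 2^2 = 6
  Explicitly: r, q, times(r, r), times(r, q), times(q, r), times(q, q).
So there are 6 ground terms available for substitution.
The body mentions every one of the 3 quantified variables; since ground terms form a free algebra, no two substitutions collapse to the same formula.
Number of ground instances = 6^3 = 216.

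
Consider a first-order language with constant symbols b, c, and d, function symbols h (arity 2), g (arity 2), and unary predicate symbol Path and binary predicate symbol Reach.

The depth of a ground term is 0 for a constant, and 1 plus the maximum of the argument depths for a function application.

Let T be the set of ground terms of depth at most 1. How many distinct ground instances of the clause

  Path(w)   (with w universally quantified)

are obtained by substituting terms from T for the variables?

Ground terms of depth ≤ 1:
  If N_k denotes the number of depth-≤k ground terms, the 3 constants give N_0 = 3, and each function symbol of arity r contributes N_{k-1}^r new terms at level k: N_k = 3 + N_{k-1}^2 + N_{k-1}^2.
  N_0 = 3
  N_1 = 3 + 3^2 + 3^2 = 21
So there are 21 ground terms available for substitution.
The body mentions the single quantified variable w; since ground terms form a free algebra, no two substitutions collapse to the same formula.
Number of ground instances = 21.

21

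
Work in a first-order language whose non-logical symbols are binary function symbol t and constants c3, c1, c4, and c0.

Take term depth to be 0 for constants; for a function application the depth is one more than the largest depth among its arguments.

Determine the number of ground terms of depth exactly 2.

384

Count level by level. With function symbols t/2, the terms of depth ≤ k are the 4 constants together with each function applied to depth-≤(k−1) tuples, so N_k = 4 + N_{k-1}^2.
N_0 = 4
N_1 = 4 + 4^2 = 20
N_2 = 4 + 20^2 = 404
Terms of depth exactly 2: N_2 − N_1 = 404 − 20 = 384.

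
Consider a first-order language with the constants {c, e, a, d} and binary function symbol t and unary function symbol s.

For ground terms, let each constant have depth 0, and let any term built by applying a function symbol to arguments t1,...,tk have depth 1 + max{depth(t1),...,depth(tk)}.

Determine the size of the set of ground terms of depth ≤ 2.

Let N_k = |{terms of depth ≤ k}|. Then N_0 = 4 and N_k = 4 + N_{k-1}^2 + N_{k-1} for k ≥ 1 (one summand per function symbol, arity giving the exponent).
N_0 = 4
N_1 = 4 + 4^2 + 4 = 24
N_2 = 4 + 24^2 + 24 = 604

604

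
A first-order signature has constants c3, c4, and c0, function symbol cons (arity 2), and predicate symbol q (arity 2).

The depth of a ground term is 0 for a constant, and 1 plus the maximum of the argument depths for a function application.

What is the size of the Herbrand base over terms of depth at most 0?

9

First count ground terms of depth ≤ 0.
Write N_k for the number of ground terms of depth ≤ k. A term of depth ≤ k is either a constant or a function symbol applied to arguments of depth ≤ k−1, so N_k = 3 + N_{k-1}^2.
N_0 = 3
So |H| = 3.
Ground atoms are formed by filling each argument slot of a predicate with a term from H, so an r-ary predicate gives |H|^r atoms:
  q: 3^2 = 9
Total ground atoms: 9.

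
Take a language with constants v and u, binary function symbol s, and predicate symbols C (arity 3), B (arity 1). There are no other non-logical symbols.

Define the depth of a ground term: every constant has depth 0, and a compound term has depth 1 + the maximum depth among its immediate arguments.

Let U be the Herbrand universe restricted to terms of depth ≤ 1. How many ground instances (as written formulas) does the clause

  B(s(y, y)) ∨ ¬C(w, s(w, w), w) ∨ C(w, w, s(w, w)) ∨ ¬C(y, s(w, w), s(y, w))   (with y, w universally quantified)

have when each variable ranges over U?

36

Ground terms of depth ≤ 1:
  Write N_k for the number of ground terms of depth ≤ k. A term of depth ≤ k is either a constant or a function symbol applied to arguments of depth ≤ k−1, so N_k = 2 + N_{k-1}^2.
  N_0 = 2
  N_1 = 2 + 2^2 = 6
  Explicitly: v, u, s(v, v), s(v, u), s(u, v), s(u, u).
So there are 6 ground terms available for substitution.
There are 2 variables to instantiate (y, w), each occurring in at least one literal, so different choices give different ground instances.
Number of ground instances = 6^2 = 36.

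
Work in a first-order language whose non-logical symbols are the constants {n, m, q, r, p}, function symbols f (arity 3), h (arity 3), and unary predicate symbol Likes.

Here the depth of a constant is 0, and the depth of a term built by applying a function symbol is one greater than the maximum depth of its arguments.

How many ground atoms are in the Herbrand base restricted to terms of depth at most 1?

First count ground terms of depth ≤ 1.
If N_k denotes the number of depth-≤k ground terms, the 5 constants give N_0 = 5, and each function symbol of arity r contributes N_{k-1}^r new terms at level k: N_k = 5 + N_{k-1}^3 + N_{k-1}^3.
N_0 = 5
N_1 = 5 + 5^3 + 5^3 = 255
So |H| = 255.
For each predicate symbol, the number of ground atoms is |H| raised to its arity; summing:
  Likes: 255
Total ground atoms: 255.

255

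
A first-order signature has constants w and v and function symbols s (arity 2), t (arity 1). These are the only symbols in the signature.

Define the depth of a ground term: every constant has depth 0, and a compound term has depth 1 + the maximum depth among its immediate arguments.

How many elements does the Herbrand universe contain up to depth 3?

If N_k denotes the number of depth-≤k ground terms, the 2 constants give N_0 = 2, and each function symbol of arity r contributes N_{k-1}^r new terms at level k: N_k = 2 + N_{k-1}^2 + N_{k-1}.
N_0 = 2
N_1 = 2 + 2^2 + 2 = 8
N_2 = 2 + 8^2 + 8 = 74
N_3 = 2 + 74^2 + 74 = 5552

5552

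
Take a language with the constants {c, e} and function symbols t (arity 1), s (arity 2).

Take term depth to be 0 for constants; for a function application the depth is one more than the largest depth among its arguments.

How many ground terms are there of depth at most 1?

8

Write N_k for the number of ground terms of depth ≤ k. A term of depth ≤ k is either a constant or a function symbol applied to arguments of depth ≤ k−1, so N_k = 2 + N_{k-1} + N_{k-1}^2.
N_0 = 2
N_1 = 2 + 2 + 2^2 = 8
Explicitly: c, e, t(c), t(e), s(c, c), s(c, e), s(e, c), s(e, e).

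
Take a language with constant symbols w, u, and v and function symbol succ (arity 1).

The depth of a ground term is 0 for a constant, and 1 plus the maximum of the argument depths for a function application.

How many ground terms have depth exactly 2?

Count level by level. With function symbols succ/1, the terms of depth ≤ k are the 3 constants together with each function applied to depth-≤(k−1) tuples, so N_k = 3 + N_{k-1}.
N_0 = 3
N_1 = 3 + 3 = 6
N_2 = 3 + 6 = 9
Terms of depth exactly 2: N_2 − N_1 = 9 − 6 = 3.

3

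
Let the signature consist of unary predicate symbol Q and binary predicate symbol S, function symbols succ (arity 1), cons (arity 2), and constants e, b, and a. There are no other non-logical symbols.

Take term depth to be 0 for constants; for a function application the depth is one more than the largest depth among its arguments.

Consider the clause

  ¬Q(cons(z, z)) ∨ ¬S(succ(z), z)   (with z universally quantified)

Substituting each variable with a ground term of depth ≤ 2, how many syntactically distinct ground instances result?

243

Ground terms of depth ≤ 2:
  Let N_k = |{terms of depth ≤ k}|. Then N_0 = 3 and N_k = 3 + N_{k-1} + N_{k-1}^2 for k ≥ 1 (one summand per function symbol, arity giving the exponent).
  N_0 = 3
  N_1 = 3 + 3 + 3^2 = 15
  N_2 = 3 + 15 + 15^2 = 243
So there are 243 ground terms available for substitution.
The variable z ranges independently over the available ground terms, and distinct assignments produce distinct instances.
Number of ground instances = 243.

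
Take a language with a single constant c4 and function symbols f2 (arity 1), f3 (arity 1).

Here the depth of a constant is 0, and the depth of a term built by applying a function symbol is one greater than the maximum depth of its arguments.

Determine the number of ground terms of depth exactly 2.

Write N_k for the number of ground terms of depth ≤ k. A term of depth ≤ k is either a constant or a function symbol applied to arguments of depth ≤ k−1, so N_k = 1 + N_{k-1} + N_{k-1}.
N_0 = 1
N_1 = 1 + 1 + 1 = 3
N_2 = 1 + 3 + 3 = 7
Terms of depth exactly 2: N_2 − N_1 = 7 − 3 = 4.

4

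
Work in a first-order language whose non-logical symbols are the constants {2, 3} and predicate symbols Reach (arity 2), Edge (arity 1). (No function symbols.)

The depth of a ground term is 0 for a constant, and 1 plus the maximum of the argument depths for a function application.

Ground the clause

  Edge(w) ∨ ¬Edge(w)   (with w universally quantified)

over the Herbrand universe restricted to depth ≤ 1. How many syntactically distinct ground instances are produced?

2

Ground terms of depth ≤ 1:
  With no function symbols every ground term is a constant, so there are exactly 2 ground terms at every depth bound.
  N_0 = 2
  N_1 = 2
  Explicitly: 2, 3.
So there are 2 ground terms available for substitution.
The clause has 1 distinct variable (w), which appears in the body. In the free term algebra distinct substitutions yield syntactically distinct ground instances.
Number of ground instances = 2.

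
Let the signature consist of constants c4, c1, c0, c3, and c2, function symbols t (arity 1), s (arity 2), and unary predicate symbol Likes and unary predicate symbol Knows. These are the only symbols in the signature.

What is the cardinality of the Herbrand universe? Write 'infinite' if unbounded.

infinite

The signature has at least one function symbol (t, arity 1) and at least one constant (c4).
Iterating t gives infinitely many distinct ground terms: c4, t(c4), t(t(c4)), ...
So the Herbrand universe is infinite.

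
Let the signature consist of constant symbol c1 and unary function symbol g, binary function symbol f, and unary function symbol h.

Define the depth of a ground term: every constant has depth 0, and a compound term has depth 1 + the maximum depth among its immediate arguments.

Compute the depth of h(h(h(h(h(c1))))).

5

depth(h(c1)) = 1 + depth(c1) = 1 + 0 = 1
depth(h(h(c1))) = 1 + depth(h(c1)) = 1 + 1 = 2
depth(h(h(h(c1)))) = 1 + depth(h(h(c1))) = 1 + 2 = 3
depth(h(h(h(h(c1))))) = 1 + depth(h(h(h(c1)))) = 1 + 3 = 4
depth(h(h(h(h(h(c1)))))) = 1 + depth(h(h(h(h(c1))))) = 1 + 4 = 5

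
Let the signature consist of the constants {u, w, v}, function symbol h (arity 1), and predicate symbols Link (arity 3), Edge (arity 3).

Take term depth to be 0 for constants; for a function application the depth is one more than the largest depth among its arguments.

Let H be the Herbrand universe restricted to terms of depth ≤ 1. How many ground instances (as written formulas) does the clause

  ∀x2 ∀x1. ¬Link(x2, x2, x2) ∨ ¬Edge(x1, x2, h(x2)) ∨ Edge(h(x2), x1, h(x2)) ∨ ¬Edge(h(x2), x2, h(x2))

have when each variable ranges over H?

36

Ground terms of depth ≤ 1:
  Count level by level. With function symbols h/1, the terms of depth ≤ k are the 3 constants together with each function applied to depth-≤(k−1) tuples, so N_k = 3 + N_{k-1}.
  N_0 = 3
  N_1 = 3 + 3 = 6
So there are 6 ground terms available for substitution.
Each of x2, x1 ranges independently over the available ground terms, and distinct assignments produce distinct instances.
Number of ground instances = 6^2 = 36.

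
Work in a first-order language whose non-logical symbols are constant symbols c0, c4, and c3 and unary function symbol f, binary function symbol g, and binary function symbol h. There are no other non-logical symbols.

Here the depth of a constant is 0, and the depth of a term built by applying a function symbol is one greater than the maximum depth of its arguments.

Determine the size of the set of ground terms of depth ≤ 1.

24

Count level by level. With function symbols f/1, g/2, h/2, the terms of depth ≤ k are the 3 constants together with each function applied to depth-≤(k−1) tuples, so N_k = 3 + N_{k-1} + N_{k-1}^2 + N_{k-1}^2.
N_0 = 3
N_1 = 3 + 3 + 3^2 + 3^2 = 24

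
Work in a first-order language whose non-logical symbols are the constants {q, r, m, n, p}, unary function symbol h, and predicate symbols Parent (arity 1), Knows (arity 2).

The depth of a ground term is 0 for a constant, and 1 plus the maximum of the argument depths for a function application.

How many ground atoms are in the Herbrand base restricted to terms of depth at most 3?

First count ground terms of depth ≤ 3.
Count level by level. With function symbols h/1, the terms of depth ≤ k are the 5 constants together with each function applied to depth-≤(k−1) tuples, so N_k = 5 + N_{k-1}.
N_0 = 5
N_1 = 5 + 5 = 10
N_2 = 5 + 10 = 15
N_3 = 5 + 15 = 20
So |H| = 20.
Each predicate of arity r yields |H|^r ground atoms (one per choice of an r-tuple from H):
  Parent: 20;  Knows: 20^2 = 400
Total ground atoms: 20 + 400 = 420.

420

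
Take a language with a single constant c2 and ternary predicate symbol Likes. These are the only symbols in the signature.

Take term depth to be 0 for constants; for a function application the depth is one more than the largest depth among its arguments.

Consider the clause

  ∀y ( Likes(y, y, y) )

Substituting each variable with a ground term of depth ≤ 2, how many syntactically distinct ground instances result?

Ground terms of depth ≤ 2:
  With no function symbols every ground term is a constant, so there is exactly 1 ground term at every depth bound.
  N_0 = 1
  N_1 = 1
  N_2 = 1
So there is exactly 1 ground term available for substitution.
The clause has 1 distinct variable (y), which appears in the body. In the free term algebra distinct substitutions yield syntactically distinct ground instances.
Number of ground instances = 1.

1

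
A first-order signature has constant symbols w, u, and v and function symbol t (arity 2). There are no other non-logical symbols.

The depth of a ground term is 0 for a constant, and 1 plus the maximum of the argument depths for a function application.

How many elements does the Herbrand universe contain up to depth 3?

Write N_k for the number of ground terms of depth ≤ k. A term of depth ≤ k is either a constant or a function symbol applied to arguments of depth ≤ k−1, so N_k = 3 + N_{k-1}^2.
N_0 = 3
N_1 = 3 + 3^2 = 12
N_2 = 3 + 12^2 = 147
N_3 = 3 + 147^2 = 21612

21612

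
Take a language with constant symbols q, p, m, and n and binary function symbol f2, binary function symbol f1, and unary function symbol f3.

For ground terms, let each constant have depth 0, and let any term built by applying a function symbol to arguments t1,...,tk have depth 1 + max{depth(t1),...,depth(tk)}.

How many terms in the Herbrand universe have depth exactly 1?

Write N_k for the number of ground terms of depth ≤ k. A term of depth ≤ k is either a constant or a function symbol applied to arguments of depth ≤ k−1, so N_k = 4 + N_{k-1}^2 + N_{k-1}^2 + N_{k-1}.
N_0 = 4
N_1 = 4 + 4^2 + 4^2 + 4 = 40
Terms of depth exactly 1: N_1 − N_0 = 40 − 4 = 36.

36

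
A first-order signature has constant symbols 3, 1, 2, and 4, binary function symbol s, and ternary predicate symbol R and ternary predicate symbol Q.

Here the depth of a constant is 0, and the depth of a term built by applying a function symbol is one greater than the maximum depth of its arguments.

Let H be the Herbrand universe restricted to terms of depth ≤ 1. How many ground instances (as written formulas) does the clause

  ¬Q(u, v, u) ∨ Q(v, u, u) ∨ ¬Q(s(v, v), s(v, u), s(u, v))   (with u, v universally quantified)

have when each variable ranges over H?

Ground terms of depth ≤ 1:
  Count level by level. With function symbols s/2, the terms of depth ≤ k are the 4 constants together with each function applied to depth-≤(k−1) tuples, so N_k = 4 + N_{k-1}^2.
  N_0 = 4
  N_1 = 4 + 4^2 = 20
So there are 20 ground terms available for substitution.
The body mentions every one of the 2 quantified variables; since ground terms form a free algebra, no two substitutions collapse to the same formula.
Number of ground instances = 20^2 = 400.

400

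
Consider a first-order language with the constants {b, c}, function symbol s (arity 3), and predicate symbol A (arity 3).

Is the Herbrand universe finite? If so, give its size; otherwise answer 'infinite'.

infinite

The signature has at least one function symbol (s, arity 3) and at least one constant (b).
Iterating s gives infinitely many distinct ground terms: b, s(b, b, b), s(s(b, b, b), s(b, b, b), s(b, b, b)), ...
So the Herbrand universe is infinite.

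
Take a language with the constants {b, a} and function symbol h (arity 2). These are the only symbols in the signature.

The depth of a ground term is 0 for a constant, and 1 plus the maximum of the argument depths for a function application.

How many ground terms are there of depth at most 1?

6

Let N_k count ground terms of depth at most k. Each non-constant term of depth ≤ k is some function symbol applied to depth-≤(k−1) arguments, giving N_k = 2 + N_{k-1}^2.
N_0 = 2
N_1 = 2 + 2^2 = 6
Explicitly: b, a, h(b, b), h(b, a), h(a, b), h(a, a).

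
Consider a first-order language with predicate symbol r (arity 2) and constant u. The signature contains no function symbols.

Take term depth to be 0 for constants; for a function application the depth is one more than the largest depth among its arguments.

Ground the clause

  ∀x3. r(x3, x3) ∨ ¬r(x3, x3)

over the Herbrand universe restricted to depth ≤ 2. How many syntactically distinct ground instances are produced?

Ground terms of depth ≤ 2:
  With no function symbols every ground term is a constant, so there is exactly 1 ground term at every depth bound.
  N_0 = 1
  N_1 = 1
  N_2 = 1
So there is exactly 1 ground term available for substitution.
The variable x3 ranges independently over the available ground terms, and distinct assignments produce distinct instances.
Number of ground instances = 1.

1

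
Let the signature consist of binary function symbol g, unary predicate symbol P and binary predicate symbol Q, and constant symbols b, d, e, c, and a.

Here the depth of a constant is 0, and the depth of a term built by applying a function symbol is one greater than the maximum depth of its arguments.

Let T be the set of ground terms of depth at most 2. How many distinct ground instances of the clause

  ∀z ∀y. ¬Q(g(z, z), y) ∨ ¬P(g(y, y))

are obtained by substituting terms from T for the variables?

Ground terms of depth ≤ 2:
  Count level by level. With function symbols g/2, the terms of depth ≤ k are the 5 constants together with each function applied to depth-≤(k−1) tuples, so N_k = 5 + N_{k-1}^2.
  N_0 = 5
  N_1 = 5 + 5^2 = 30
  N_2 = 5 + 30^2 = 905
So there are 905 ground terms available for substitution.
The body mentions every one of the 2 quantified variables; since ground terms form a free algebra, no two substitutions collapse to the same formula.
Number of ground instances = 905^2 = 819025.

819025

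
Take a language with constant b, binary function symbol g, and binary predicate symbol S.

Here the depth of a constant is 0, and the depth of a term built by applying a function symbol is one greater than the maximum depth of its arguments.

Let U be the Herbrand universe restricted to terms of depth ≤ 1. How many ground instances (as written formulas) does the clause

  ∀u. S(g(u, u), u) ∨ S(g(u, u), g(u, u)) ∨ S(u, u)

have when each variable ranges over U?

Ground terms of depth ≤ 1:
  Count level by level. With function symbols g/2, the terms of depth ≤ k are the 1 constant together with each function applied to depth-≤(k−1) tuples, so N_k = 1 + N_{k-1}^2.
  N_0 = 1
  N_1 = 1 + 1^2 = 2
  Explicitly: b, g(b, b).
So there are 2 ground terms available for substitution.
The body mentions the single quantified variable u; since ground terms form a free algebra, no two substitutions collapse to the same formula.
Number of ground instances = 2.

2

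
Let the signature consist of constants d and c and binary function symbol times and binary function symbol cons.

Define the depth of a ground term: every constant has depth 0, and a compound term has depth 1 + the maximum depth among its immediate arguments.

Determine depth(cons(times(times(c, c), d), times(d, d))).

depth(times(c, c)) = 1 + max(0, 0) = 1
depth(times(times(c, c), d)) = 1 + max(1, 0) = 2
depth(times(d, d)) = 1 + max(0, 0) = 1
depth(cons(times(times(c, c), d), times(d, d))) = 1 + max(2, 1) = 3

3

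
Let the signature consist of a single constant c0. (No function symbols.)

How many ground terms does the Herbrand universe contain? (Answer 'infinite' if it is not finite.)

1

There are no function symbols, so the only ground term is the single constant.
The Herbrand universe is {c0}, finite with 1 element.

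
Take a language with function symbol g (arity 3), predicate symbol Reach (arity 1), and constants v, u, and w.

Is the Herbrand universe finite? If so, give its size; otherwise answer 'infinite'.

infinite

The signature has at least one function symbol (g, arity 3) and at least one constant (v).
Iterating g gives infinitely many distinct ground terms: v, g(v, v, v), g(g(v, v, v), g(v, v, v), g(v, v, v)), ...
So the Herbrand universe is infinite.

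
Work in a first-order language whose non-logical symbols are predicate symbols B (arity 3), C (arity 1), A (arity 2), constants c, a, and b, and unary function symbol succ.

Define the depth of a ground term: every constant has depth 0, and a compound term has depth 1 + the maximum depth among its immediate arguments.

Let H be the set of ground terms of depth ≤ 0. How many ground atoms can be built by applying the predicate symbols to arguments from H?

39

First count ground terms of depth ≤ 0.
Let N_k count ground terms of depth at most k. Each non-constant term of depth ≤ k is some function symbol applied to depth-≤(k−1) arguments, giving N_k = 3 + N_{k-1}.
N_0 = 3
Explicitly: c, a, b.
So |H| = 3.
For each predicate symbol, the number of ground atoms is |H| raised to its arity; summing:
  B: 3^3 = 27;  C: 3;  A: 3^2 = 9
Total ground atoms: 27 + 3 + 9 = 39.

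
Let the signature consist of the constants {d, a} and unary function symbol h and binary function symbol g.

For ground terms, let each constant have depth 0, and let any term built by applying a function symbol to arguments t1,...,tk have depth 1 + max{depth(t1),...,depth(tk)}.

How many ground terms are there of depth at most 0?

Count level by level. With function symbols h/1, g/2, the terms of depth ≤ k are the 2 constants together with each function applied to depth-≤(k−1) tuples, so N_k = 2 + N_{k-1} + N_{k-1}^2.
N_0 = 2
Explicitly: d, a.

2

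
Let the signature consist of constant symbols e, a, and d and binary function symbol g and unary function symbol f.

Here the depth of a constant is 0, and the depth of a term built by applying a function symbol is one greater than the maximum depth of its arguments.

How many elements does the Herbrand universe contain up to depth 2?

243

Let N_k count ground terms of depth at most k. Each non-constant term of depth ≤ k is some function symbol applied to depth-≤(k−1) arguments, giving N_k = 3 + N_{k-1}^2 + N_{k-1}.
N_0 = 3
N_1 = 3 + 3^2 + 3 = 15
N_2 = 3 + 15^2 + 15 = 243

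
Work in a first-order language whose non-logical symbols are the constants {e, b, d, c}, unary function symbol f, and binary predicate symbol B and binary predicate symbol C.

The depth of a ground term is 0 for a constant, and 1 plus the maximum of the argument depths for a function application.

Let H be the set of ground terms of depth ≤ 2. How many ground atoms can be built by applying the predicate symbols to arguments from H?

288

First count ground terms of depth ≤ 2.
If N_k denotes the number of depth-≤k ground terms, the 4 constants give N_0 = 4, and each function symbol of arity r contributes N_{k-1}^r new terms at level k: N_k = 4 + N_{k-1}.
N_0 = 4
N_1 = 4 + 4 = 8
N_2 = 4 + 8 = 12
Explicitly: e, b, d, c, f(e), f(b), f(d), f(c), f(f(e)), f(f(b)), f(f(d)), f(f(c)).
So |H| = 12.
Ground atoms are formed by filling each argument slot of a predicate with a term from H, so an r-ary predicate gives |H|^r atoms:
  B: 12^2 = 144;  C: 12^2 = 144
Total ground atoms: 144 + 144 = 288.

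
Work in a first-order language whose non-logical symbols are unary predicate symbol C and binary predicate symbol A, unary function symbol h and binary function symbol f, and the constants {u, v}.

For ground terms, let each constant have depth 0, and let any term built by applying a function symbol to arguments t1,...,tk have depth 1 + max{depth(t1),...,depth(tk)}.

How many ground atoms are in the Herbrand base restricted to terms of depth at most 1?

First count ground terms of depth ≤ 1.
If N_k denotes the number of depth-≤k ground terms, the 2 constants give N_0 = 2, and each function symbol of arity r contributes N_{k-1}^r new terms at level k: N_k = 2 + N_{k-1} + N_{k-1}^2.
N_0 = 2
N_1 = 2 + 2 + 2^2 = 8
Explicitly: u, v, h(u), h(v), f(u, u), f(u, v), f(v, u), f(v, v).
So |H| = 8.
For each predicate symbol, the number of ground atoms is |H| raised to its arity; summing:
  C: 8;  A: 8^2 = 64
Total ground atoms: 8 + 64 = 72.

72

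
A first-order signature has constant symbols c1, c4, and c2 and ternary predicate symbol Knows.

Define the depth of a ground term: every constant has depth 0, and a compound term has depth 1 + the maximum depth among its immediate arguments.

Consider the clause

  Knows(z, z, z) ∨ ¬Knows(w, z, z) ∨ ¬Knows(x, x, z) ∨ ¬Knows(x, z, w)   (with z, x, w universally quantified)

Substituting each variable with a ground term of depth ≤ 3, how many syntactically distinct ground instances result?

Ground terms of depth ≤ 3:
  With no function symbols every ground term is a constant, so there are exactly 3 ground terms at every depth bound.
  N_0 = 3
  N_1 = 3
  N_2 = 3
  N_3 = 3
  Explicitly: c1, c4, c2.
So there are 3 ground terms available for substitution.
Each of z, x, w ranges independently over the available ground terms, and distinct assignments produce distinct instances.
Number of ground instances = 3^3 = 27.

27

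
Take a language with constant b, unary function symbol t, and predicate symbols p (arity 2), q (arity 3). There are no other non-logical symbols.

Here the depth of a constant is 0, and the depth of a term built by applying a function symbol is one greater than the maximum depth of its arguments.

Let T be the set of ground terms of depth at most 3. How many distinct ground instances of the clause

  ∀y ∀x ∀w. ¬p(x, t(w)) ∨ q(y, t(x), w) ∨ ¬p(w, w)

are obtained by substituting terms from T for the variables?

Ground terms of depth ≤ 3:
  Write N_k for the number of ground terms of depth ≤ k. A term of depth ≤ k is either a constant or a function symbol applied to arguments of depth ≤ k−1, so N_k = 1 + N_{k-1}.
  N_0 = 1
  N_1 = 1 + 1 = 2
  N_2 = 1 + 2 = 3
  N_3 = 1 + 3 = 4
  Explicitly: b, t(b), t(t(b)), t(t(t(b))).
So there are 4 ground terms available for substitution.
There are 3 variables to instantiate (y, x, w), each occurring in at least one literal, so different choices give different ground instances.
Number of ground instances = 4^3 = 64.

64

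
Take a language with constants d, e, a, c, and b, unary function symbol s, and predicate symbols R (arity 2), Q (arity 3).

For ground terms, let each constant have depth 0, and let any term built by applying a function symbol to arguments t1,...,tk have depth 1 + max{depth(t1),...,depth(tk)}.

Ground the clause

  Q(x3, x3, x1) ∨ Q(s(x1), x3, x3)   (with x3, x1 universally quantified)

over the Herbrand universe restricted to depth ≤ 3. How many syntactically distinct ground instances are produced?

400

Ground terms of depth ≤ 3:
  Let N_k = |{terms of depth ≤ k}|. Then N_0 = 5 and N_k = 5 + N_{k-1} for k ≥ 1 (one summand per function symbol, arity giving the exponent).
  N_0 = 5
  N_1 = 5 + 5 = 10
  N_2 = 5 + 10 = 15
  N_3 = 5 + 15 = 20
So there are 20 ground terms available for substitution.
There are 2 variables to instantiate (x3, x1), each occurring in at least one literal, so different choices give different ground instances.
Number of ground instances = 20^2 = 400.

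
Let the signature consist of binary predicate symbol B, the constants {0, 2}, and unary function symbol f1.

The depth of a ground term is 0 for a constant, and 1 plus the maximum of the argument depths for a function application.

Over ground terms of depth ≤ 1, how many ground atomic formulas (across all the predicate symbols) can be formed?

16

First count ground terms of depth ≤ 1.
Count level by level. With function symbols f1/1, the terms of depth ≤ k are the 2 constants together with each function applied to depth-≤(k−1) tuples, so N_k = 2 + N_{k-1}.
N_0 = 2
N_1 = 2 + 2 = 4
So |H| = 4.
A ground atom is a predicate applied to a tuple of terms from H, so the count is the sum over predicates of |H|^arity:
  B: 4^2 = 16
Total ground atoms: 16.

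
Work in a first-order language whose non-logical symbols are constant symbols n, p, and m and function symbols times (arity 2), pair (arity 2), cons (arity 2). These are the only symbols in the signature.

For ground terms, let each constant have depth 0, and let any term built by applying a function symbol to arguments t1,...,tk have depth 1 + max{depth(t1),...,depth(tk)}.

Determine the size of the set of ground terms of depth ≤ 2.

If N_k denotes the number of depth-≤k ground terms, the 3 constants give N_0 = 3, and each function symbol of arity r contributes N_{k-1}^r new terms at level k: N_k = 3 + N_{k-1}^2 + N_{k-1}^2 + N_{k-1}^2.
N_0 = 3
N_1 = 3 + 3^2 + 3^2 + 3^2 = 30
N_2 = 3 + 30^2 + 30^2 + 30^2 = 2703

2703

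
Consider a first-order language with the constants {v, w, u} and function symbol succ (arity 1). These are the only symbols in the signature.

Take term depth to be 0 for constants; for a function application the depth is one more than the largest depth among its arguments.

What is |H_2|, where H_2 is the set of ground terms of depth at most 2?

Let N_k count ground terms of depth at most k. Each non-constant term of depth ≤ k is some function symbol applied to depth-≤(k−1) arguments, giving N_k = 3 + N_{k-1}.
N_0 = 3
N_1 = 3 + 3 = 6
N_2 = 3 + 6 = 9
Explicitly: v, w, u, succ(v), succ(w), succ(u), succ(succ(v)), succ(succ(w)), succ(succ(u)).

9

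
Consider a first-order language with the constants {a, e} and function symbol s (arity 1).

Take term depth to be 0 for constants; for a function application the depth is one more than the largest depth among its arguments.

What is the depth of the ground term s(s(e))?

2

depth(s(e)) = 1 + depth(e) = 1 + 0 = 1
depth(s(s(e))) = 1 + depth(s(e)) = 1 + 1 = 2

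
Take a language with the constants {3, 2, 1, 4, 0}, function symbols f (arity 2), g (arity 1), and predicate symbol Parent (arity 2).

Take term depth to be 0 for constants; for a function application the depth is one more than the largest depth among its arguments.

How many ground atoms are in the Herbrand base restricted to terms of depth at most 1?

1225

First count ground terms of depth ≤ 1.
Let N_k count ground terms of depth at most k. Each non-constant term of depth ≤ k is some function symbol applied to depth-≤(k−1) arguments, giving N_k = 5 + N_{k-1}^2 + N_{k-1}.
N_0 = 5
N_1 = 5 + 5^2 + 5 = 35
So |H| = 35.
Each predicate of arity r yields |H|^r ground atoms (one per choice of an r-tuple from H):
  Parent: 35^2 = 1225
Total ground atoms: 1225.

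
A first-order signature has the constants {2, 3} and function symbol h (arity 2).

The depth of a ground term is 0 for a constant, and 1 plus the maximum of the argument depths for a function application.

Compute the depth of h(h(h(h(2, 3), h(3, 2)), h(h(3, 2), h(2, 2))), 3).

4

depth(h(2, 3)) = 1 + max(0, 0) = 1
depth(h(3, 2)) = 1 + max(0, 0) = 1
depth(h(h(2, 3), h(3, 2))) = 1 + max(1, 1) = 2
depth(h(2, 2)) = 1 + max(0, 0) = 1
depth(h(h(3, 2), h(2, 2))) = 1 + max(1, 1) = 2
depth(h(h(h(2, 3), h(3, 2)), h(h(3, 2), h(2, 2)))) = 1 + max(2, 2) = 3
depth(h(h(h(h(2, 3), h(3, 2)), h(h(3, 2), h(2, 2))), 3)) = 1 + max(3, 0) = 4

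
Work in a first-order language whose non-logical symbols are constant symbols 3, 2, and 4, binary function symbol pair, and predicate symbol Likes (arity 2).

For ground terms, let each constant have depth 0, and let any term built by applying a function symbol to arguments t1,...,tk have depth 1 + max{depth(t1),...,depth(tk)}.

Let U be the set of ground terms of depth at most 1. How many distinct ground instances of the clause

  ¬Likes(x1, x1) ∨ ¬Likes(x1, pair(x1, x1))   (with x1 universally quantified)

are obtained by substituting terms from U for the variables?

Ground terms of depth ≤ 1:
  Count level by level. With function symbols pair/2, the terms of depth ≤ k are the 3 constants together with each function applied to depth-≤(k−1) tuples, so N_k = 3 + N_{k-1}^2.
  N_0 = 3
  N_1 = 3 + 3^2 = 12
  Explicitly: 3, 2, 4, pair(3, 3), pair(3, 2), pair(3, 4), pair(2, 3), pair(2, 2), pair(2, 4), pair(4, 3), pair(4, 2), pair(4, 4).
So there are 12 ground terms available for substitution.
The variable x1 ranges independently over the available ground terms, and distinct assignments produce distinct instances.
Number of ground instances = 12.

12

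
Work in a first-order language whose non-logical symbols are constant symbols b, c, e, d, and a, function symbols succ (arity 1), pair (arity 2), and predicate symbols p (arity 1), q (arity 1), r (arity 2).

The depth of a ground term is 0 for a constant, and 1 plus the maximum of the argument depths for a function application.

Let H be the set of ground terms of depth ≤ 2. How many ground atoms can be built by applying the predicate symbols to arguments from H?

First count ground terms of depth ≤ 2.
Write N_k for the number of ground terms of depth ≤ k. A term of depth ≤ k is either a constant or a function symbol applied to arguments of depth ≤ k−1, so N_k = 5 + N_{k-1} + N_{k-1}^2.
N_0 = 5
N_1 = 5 + 5 + 5^2 = 35
N_2 = 5 + 35 + 35^2 = 1265
So |H| = 1265.
A ground atom is a predicate applied to a tuple of terms from H, so the count is the sum over predicates of |H|^arity:
  p: 1265;  q: 1265;  r: 1265^2 = 1600225
Total ground atoms: 1265 + 1265 + 1600225 = 1602755.

1602755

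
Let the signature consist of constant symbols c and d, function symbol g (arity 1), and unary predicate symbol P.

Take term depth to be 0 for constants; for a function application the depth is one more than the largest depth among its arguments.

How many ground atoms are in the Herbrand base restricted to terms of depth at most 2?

6

First count ground terms of depth ≤ 2.
Write N_k for the number of ground terms of depth ≤ k. A term of depth ≤ k is either a constant or a function symbol applied to arguments of depth ≤ k−1, so N_k = 2 + N_{k-1}.
N_0 = 2
N_1 = 2 + 2 = 4
N_2 = 2 + 4 = 6
So |H| = 6.
For each predicate symbol, the number of ground atoms is |H| raised to its arity; summing:
  P: 6
Total ground atoms: 6.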